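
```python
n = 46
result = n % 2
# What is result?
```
Trace:
  n=46
  n=46, result=0

Final answer: 0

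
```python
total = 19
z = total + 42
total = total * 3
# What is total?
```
Trace:
  total=19
  total=19, z=61
  total=57, z=61

Final answer: 57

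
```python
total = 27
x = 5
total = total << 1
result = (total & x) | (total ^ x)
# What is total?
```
Trace:
  total=27
  total=27, x=5
  total=54, x=5
  total=54, x=5, result=55

Final answer: 54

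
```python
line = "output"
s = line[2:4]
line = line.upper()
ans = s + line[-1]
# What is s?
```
Trace:
  line='output'
  line='output', s='tp'
  line='OUTPUT', s='tp'
  line='OUTPUT', s='tp', ans='tpT'

Final answer: 'tp'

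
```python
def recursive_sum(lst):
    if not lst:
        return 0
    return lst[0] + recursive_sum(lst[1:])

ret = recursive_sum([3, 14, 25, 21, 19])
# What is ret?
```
Call trace:
recursive_sum(lst=[3, 14, 25, 21, 19])
  recursive_sum(lst=[14, 25, 21, 19])
    recursive_sum(lst=[25, 21, 19])
      recursive_sum(lst=[21, 19])
        recursive_sum(lst=[19])
          recursive_sum(lst=[])
          -> return 0
        -> return 19
      -> return 40
    -> return 65
  -> return 79
-> return 82

Final answer: 82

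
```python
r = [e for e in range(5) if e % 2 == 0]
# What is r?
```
Trace:
  e=0
  e=1
  e=2
  e=3
  e=4
  r=[0, 2, 4]

Final answer: [0, 2, 4]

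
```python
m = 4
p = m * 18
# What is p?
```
Trace:
  m=4
  m=4, p=72

Final answer: 72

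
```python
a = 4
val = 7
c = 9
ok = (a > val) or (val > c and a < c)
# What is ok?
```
Trace:
  a=4
  a=4, val=7
  a=4, val=7, c=9
  a=4, val=7, c=9, ok=False

Final answer: False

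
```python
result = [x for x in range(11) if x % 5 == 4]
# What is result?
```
Trace:
  x=0
  x=1
  x=2
  x=3
  x=4
  x=5
  x=6
  x=7
  x=8
  x=9
  x=10
  result=[4, 9]

Final answer: [4, 9]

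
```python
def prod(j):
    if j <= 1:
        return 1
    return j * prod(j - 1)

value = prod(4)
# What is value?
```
Call trace:
prod(j=4)
  prod(j=3)
    prod(j=2)
      prod(j=1)
      -> return 1
    -> return 2
  -> return 6
-> return 24

Final answer: 24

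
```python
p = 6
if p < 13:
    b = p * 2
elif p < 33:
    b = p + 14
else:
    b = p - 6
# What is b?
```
Trace:
  p=6
  p=6, b=12

Final answer: 12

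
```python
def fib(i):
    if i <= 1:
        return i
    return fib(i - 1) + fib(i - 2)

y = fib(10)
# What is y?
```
Call trace (a repeated sub-call is expanded the first time; later identical calls just restate its return value):
fib(i=10)
  fib(i=9)
    fib(i=8)
      fib(i=7)
        fib(i=6)
          fib(i=5)
            fib(i=4)
              fib(i=3)
                fib(i=2)
                  fib(i=1)
                  -> return 1
                  fib(i=0)
                  -> return 0
                -> return 1
                fib(i=1)
                -> return 1
              -> return 2
              fib(i=2) -> return 1  (same call as traced above)
            -> return 3
            fib(i=3) -> return 2  (same call as traced above)
          -> return 5
          fib(i=4) -> return 3  (same call as traced above)
        -> return 8
        fib(i=5) -> return 5  (same call as traced above)
      -> return 13
      fib(i=6) -> return 8  (same call as traced above)
    -> return 21
    fib(i=7) -> return 13  (same call as traced above)
  -> return 34
  fib(i=8) -> return 21  (same call as traced above)
-> return 55

Final answer: 55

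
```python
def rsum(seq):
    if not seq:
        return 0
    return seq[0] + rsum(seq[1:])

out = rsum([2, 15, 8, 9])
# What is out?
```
Call trace:
rsum(seq=[2, 15, 8, 9])
  rsum(seq=[15, 8, 9])
    rsum(seq=[8, 9])
      rsum(seq=[9])
        rsum(seq=[])
        -> return 0
      -> return 9
    -> return 17
  -> return 32
-> return 34

Final answer: 34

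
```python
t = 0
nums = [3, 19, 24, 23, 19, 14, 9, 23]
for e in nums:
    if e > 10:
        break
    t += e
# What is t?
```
Trace:
  t=0
  t=3, e=3
  t=3, e=19

Final answer: 3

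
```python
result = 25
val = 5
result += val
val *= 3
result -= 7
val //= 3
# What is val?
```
Trace:
  result=25
  result=25, val=5
  result=30, val=5
  result=30, val=15
  result=23, val=15
  result=23, val=5

Final answer: 5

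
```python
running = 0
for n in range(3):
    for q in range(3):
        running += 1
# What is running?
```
Trace:
  running=0
  running=1, n=0, q=0
  running=2, n=0, q=1
  running=3, n=0, q=2
  running=4, n=1, q=0
  running=5, n=1, q=1
  running=6, n=1, q=2
  running=7, n=2, q=0
  running=8, n=2, q=1
  running=9, n=2, q=2

Final answer: 9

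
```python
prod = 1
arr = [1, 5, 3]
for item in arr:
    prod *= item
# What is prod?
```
Trace:
  prod=1
  prod=1, item=1
  prod=5, item=5
  prod=15, item=3

Final answer: 15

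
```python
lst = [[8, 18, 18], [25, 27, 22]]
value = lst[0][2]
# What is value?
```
Trace:
  lst=[[8, 18, 18], [25, 27, 22]]
  lst=[[8, 18, 18], [25, 27, 22]], value=18

Final answer: 18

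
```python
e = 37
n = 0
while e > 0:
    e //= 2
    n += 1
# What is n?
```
Trace:
  e=37
  e=37, n=0
  e=18, n=1
  e=9, n=2
  e=4, n=3
  e=2, n=4
  e=1, n=5
  e=0, n=6

Final answer: 6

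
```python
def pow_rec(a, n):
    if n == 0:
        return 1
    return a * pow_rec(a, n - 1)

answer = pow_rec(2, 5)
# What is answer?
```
Call trace:
pow_rec(a=2, n=5)
  pow_rec(a=2, n=4)
    pow_rec(a=2, n=3)
      pow_rec(a=2, n=2)
        pow_rec(a=2, n=1)
          pow_rec(a=2, n=0)
          -> return 1
        -> return 2
      -> return 4
    -> return 8
  -> return 16
-> return 32

Final answer: 32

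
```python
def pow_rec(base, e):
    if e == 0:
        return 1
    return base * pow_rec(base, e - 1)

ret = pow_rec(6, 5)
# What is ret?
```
Call trace:
pow_rec(base=6, e=5)
  pow_rec(base=6, e=4)
    pow_rec(base=6, e=3)
      pow_rec(base=6, e=2)
        pow_rec(base=6, e=1)
          pow_rec(base=6, e=0)
          -> return 1
        -> return 6
      -> return 36
    -> return 216
  -> return 1296
-> return 7776

Final answer: 7776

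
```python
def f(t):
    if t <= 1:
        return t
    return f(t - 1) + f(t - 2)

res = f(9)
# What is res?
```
Call trace (a repeated sub-call is expanded the first time; later identical calls just restate its return value):
f(t=9)
  f(t=8)
    f(t=7)
      f(t=6)
        f(t=5)
          f(t=4)
            f(t=3)
              f(t=2)
                f(t=1)
                -> return 1
                f(t=0)
                -> return 0
              -> return 1
              f(t=1)
              -> return 1
            -> return 2
            f(t=2) -> return 1  (same call as traced above)
          -> return 3
          f(t=3) -> return 2  (same call as traced above)
        -> return 5
        f(t=4) -> return 3  (same call as traced above)
      -> return 8
      f(t=5) -> return 5  (same call as traced above)
    -> return 13
    f(t=6) -> return 8  (same call as traced above)
  -> return 21
  f(t=7) -> return 13  (same call as traced above)
-> return 34

Final answer: 34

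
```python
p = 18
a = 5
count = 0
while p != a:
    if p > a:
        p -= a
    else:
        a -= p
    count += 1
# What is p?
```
Trace:
  p=18
  p=18, a=5
  p=18, a=5, count=0
  p=13, a=5, count=1
  p=8, a=5, count=2
  p=3, a=5, count=3
  p=3, a=2, count=4
  p=1, a=2, count=5
  p=1, a=1, count=6

Final answer: 1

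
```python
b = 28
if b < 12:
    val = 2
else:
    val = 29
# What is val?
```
Trace:
  b=28
  b=28, val=29

Final answer: 29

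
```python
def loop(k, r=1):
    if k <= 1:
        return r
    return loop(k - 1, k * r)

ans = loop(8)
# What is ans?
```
Call trace:
loop(k=8, r=1)
  loop(k=7, r=8)
    loop(k=6, r=56)
      loop(k=5, r=336)
        loop(k=4, r=1680)
          loop(k=3, r=6720)
            loop(k=2, r=20160)
              loop(k=1, r=40320)
              -> return 40320
            -> return 40320
          -> return 40320
        -> return 40320
      -> return 40320
    -> return 40320
  -> return 40320
-> return 40320

Final answer: 40320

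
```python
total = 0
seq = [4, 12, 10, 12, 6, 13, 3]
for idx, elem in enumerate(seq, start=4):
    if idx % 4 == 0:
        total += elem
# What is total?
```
Trace:
  total=0
  total=4, idx=4, elem=4
  total=4, idx=5, elem=12
  total=4, idx=6, elem=10
  total=4, idx=7, elem=12
  total=10, idx=8, elem=6
  total=10, idx=9, elem=13
  total=10, idx=10, elem=3

Final answer: 10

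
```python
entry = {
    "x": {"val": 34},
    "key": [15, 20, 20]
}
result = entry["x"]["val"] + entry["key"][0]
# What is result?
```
Trace:
  entry={'x': {'val': 34}, 'key': [15, 20, 20]}
  entry={'x': {'val': 34}, 'key': [15, 20, 20]}, result=49

Final answer: 49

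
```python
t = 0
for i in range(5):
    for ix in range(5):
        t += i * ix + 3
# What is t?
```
Trace:
  t=0
  t=3, i=0, ix=0
  t=6, i=0, ix=1
  t=9, i=0, ix=2
  t=12, i=0, ix=3
  t=15, i=0, ix=4
  t=18, i=1, ix=0
  t=22, i=1, ix=1
  t=27, i=1, ix=2
  t=33, i=1, ix=3
  t=40, i=1, ix=4
  t=43, i=2, ix=0
  t=48, i=2, ix=1
  t=55, i=2, ix=2
  t=64, i=2, ix=3
  t=75, i=2, ix=4
  t=78, i=3, ix=0
  t=84, i=3, ix=1
  t=93, i=3, ix=2
  t=105, i=3, ix=3
  t=120, i=3, ix=4
  t=123, i=4, ix=0
  t=130, i=4, ix=1
  t=141, i=4, ix=2
  t=156, i=4, ix=3
  t=175, i=4, ix=4

Final answer: 175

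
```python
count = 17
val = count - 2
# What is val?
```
Trace:
  count=17
  count=17, val=15

Final answer: 15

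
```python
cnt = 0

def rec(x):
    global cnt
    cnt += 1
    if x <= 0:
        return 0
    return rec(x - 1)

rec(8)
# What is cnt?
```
Call trace:
rec(x=8)
  rec(x=7)
    rec(x=6)
      rec(x=5)
        rec(x=4)
          rec(x=3)
            rec(x=2)
              rec(x=1)
                rec(x=0)
                -> return 0
              -> return 0
            -> return 0
          -> return 0
        -> return 0
      -> return 0
    -> return 0
  -> return 0
-> return 0

cnt is incremented once per call. rec is entered once for each x = 8, 7, 6, 5, 4, 3, 2, 1, 0 (the x <= 0 call returns without recursing), i.e. 8 + 1 calls.
cnt = 9

Final answer: 9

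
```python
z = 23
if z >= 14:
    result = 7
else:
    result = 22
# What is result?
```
Trace:
  z=23
  z=23, result=7

Final answer: 7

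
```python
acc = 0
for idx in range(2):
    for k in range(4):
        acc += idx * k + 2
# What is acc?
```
Trace:
  acc=0
  acc=2, idx=0, k=0
  acc=4, idx=0, k=1
  acc=6, idx=0, k=2
  acc=8, idx=0, k=3
  acc=10, idx=1, k=0
  acc=13, idx=1, k=1
  acc=17, idx=1, k=2
  acc=22, idx=1, k=3

Final answer: 22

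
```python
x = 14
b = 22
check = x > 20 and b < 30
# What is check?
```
Trace:
  x=14
  x=14, b=22
  x=14, b=22, check=False

Final answer: False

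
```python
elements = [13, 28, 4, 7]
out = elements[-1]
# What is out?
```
Trace:
  elements=[13, 28, 4, 7]
  elements=[13, 28, 4, 7], out=7

Final answer: 7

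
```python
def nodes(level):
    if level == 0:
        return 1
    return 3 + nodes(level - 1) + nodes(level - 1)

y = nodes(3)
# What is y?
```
Call trace (a repeated sub-call is expanded the first time; later identical calls just restate its return value):
nodes(level=3)
  nodes(level=2)
    nodes(level=1)
      nodes(level=0)
      -> return 1
      nodes(level=0)
      -> return 1
    -> return 5
    nodes(level=1) -> return 5  (same call as traced above)
  -> return 13
  nodes(level=2) -> return 13  (same call as traced above)
-> return 29

Final answer: 29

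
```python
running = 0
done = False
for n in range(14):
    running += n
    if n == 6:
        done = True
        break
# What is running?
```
Trace:
  running=0
  running=0, done=False
  running=0, done=False, n=0
  running=1, done=False, n=1
  running=3, done=False, n=2
  running=6, done=False, n=3
  running=10, done=False, n=4
  running=15, done=False, n=5
  running=21, done=True, n=6

Final answer: 21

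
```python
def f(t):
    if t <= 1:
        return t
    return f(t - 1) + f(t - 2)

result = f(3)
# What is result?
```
Call trace:
f(t=3)
  f(t=2)
    f(t=1)
    -> return 1
    f(t=0)
    -> return 0
  -> return 1
  f(t=1)
  -> return 1
-> return 2

Final answer: 2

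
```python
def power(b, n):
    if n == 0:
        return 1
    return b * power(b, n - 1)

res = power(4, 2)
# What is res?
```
Call trace:
power(b=4, n=2)
  power(b=4, n=1)
    power(b=4, n=0)
    -> return 1
  -> return 4
-> return 16

Final answer: 16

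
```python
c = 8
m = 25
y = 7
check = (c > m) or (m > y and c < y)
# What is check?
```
Trace:
  c=8
  c=8, m=25
  c=8, m=25, y=7
  c=8, m=25, y=7, check=False

Final answer: False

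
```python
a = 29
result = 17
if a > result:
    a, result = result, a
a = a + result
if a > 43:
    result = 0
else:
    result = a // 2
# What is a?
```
Trace:
  a=29
  a=29, result=17
  a=17, result=29
  a=46, result=29
  a=46, result=0

Final answer: 46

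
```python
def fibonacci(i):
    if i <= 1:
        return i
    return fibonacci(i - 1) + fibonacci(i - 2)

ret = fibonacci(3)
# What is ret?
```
Call trace:
fibonacci(i=3)
  fibonacci(i=2)
    fibonacci(i=1)
    -> return 1
    fibonacci(i=0)
    -> return 0
  -> return 1
  fibonacci(i=1)
  -> return 1
-> return 2

Final answer: 2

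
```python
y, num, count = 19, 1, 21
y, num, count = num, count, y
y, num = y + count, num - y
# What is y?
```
Trace:
  y=19, num=1, count=21
  y=1, num=21, count=19
  y=20, num=20, count=19

Final answer: 20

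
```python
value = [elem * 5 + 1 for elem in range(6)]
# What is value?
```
Trace:
  elem=0
  elem=1
  elem=2
  elem=3
  elem=4
  elem=5
  value=[1, 6, 11, 16, 21, 26]

Final answer: [1, 6, 11, 16, 21, 26]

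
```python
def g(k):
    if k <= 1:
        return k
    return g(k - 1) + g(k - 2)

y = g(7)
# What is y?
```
Call trace (a repeated sub-call is expanded the first time; later identical calls just restate its return value):
g(k=7)
  g(k=6)
    g(k=5)
      g(k=4)
        g(k=3)
          g(k=2)
            g(k=1)
            -> return 1
            g(k=0)
            -> return 0
          -> return 1
          g(k=1)
          -> return 1
        -> return 2
        g(k=2) -> return 1  (same call as traced above)
      -> return 3
      g(k=3) -> return 2  (same call as traced above)
    -> return 5
    g(k=4) -> return 3  (same call as traced above)
  -> return 8
  g(k=5) -> return 5  (same call as traced above)
-> return 13

Final answer: 13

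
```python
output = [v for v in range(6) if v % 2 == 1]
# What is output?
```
Trace:
  v=0
  v=1
  v=2
  v=3
  v=4
  v=5
  output=[1, 3, 5]

Final answer: [1, 3, 5]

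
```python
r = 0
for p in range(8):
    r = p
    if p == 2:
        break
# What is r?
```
Trace:
  r=0
  r=0, p=0
  r=1, p=1
  r=2, p=2

Final answer: 2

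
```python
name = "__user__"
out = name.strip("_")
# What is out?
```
Trace:
  name='__user__'
  name='__user__', out='user'

Final answer: 'user'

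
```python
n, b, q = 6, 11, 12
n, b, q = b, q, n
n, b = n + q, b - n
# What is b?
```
Trace:
  n=6, b=11, q=12
  n=11, b=12, q=6
  n=17, b=1, q=6

Final answer: 1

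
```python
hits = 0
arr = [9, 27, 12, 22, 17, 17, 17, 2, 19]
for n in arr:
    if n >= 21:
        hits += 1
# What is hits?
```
Trace:
  hits=0
  hits=0, n=9
  hits=1, n=27
  hits=1, n=12
  hits=2, n=22
  hits=2, n=17
  hits=2, n=17
  hits=2, n=17
  hits=2, n=2
  hits=2, n=19

Final answer: 2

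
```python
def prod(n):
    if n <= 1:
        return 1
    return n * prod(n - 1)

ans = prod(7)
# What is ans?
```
Call trace:
prod(n=7)
  prod(n=6)
    prod(n=5)
      prod(n=4)
        prod(n=3)
          prod(n=2)
            prod(n=1)
            -> return 1
          -> return 2
        -> return 6
      -> return 24
    -> return 120
  -> return 720
-> return 5040

Final answer: 5040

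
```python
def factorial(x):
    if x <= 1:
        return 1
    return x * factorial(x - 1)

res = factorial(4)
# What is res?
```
Call trace:
factorial(x=4)
  factorial(x=3)
    factorial(x=2)
      factorial(x=1)
      -> return 1
    -> return 2
  -> return 6
-> return 24

Final answer: 24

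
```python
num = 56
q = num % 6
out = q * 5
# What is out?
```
Trace:
  num=56
  num=56, q=2
  num=56, q=2, out=10

Final answer: 10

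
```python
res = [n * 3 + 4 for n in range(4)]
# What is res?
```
Trace:
  n=0
  n=1
  n=2
  n=3
  res=[4, 7, 10, 13]

Final answer: [4, 7, 10, 13]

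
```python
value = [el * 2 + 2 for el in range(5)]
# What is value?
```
Trace:
  el=0
  el=1
  el=2
  el=3
  el=4
  value=[2, 4, 6, 8, 10]

Final answer: [2, 4, 6, 8, 10]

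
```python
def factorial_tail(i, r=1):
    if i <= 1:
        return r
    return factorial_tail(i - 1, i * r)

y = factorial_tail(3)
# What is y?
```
Call trace:
factorial_tail(i=3, r=1)
  factorial_tail(i=2, r=3)
    factorial_tail(i=1, r=6)
    -> return 6
  -> return 6
-> return 6

Final answer: 6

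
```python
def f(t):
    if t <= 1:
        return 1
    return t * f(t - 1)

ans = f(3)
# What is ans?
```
Call trace:
f(t=3)
  f(t=2)
    f(t=1)
    -> return 1
  -> return 2
-> return 6

Final answer: 6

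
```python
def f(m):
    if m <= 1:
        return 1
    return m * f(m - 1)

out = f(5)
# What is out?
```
Call trace:
f(m=5)
  f(m=4)
    f(m=3)
      f(m=2)
        f(m=1)
        -> return 1
      -> return 2
    -> return 6
  -> return 24
-> return 120

Final answer: 120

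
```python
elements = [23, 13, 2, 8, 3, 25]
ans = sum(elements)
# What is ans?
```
Trace:
  elements=[23, 13, 2, 8, 3, 25]
  elements=[23, 13, 2, 8, 3, 25], ans=74

Final answer: 74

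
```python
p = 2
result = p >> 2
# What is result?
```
Trace:
  p=2
  p=2, result=0

Final answer: 0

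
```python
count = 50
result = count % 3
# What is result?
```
Trace:
  count=50
  count=50, result=2

Final answer: 2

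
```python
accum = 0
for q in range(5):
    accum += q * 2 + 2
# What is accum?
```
Trace:
  accum=0
  accum=2, q=0
  accum=6, q=1
  accum=12, q=2
  accum=20, q=3
  accum=30, q=4

Final answer: 30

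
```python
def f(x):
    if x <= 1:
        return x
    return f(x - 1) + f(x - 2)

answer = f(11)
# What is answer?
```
Call trace (a repeated sub-call is expanded the first time; later identical calls just restate its return value):
f(x=11)
  f(x=10)
    f(x=9)
      f(x=8)
        f(x=7)
          f(x=6)
            f(x=5)
              f(x=4)
                f(x=3)
                  f(x=2)
                    f(x=1)
                    -> return 1
                    f(x=0)
                    -> return 0
                  -> return 1
                  f(x=1)
                  -> return 1
                -> return 2
                f(x=2) -> return 1  (same call as traced above)
              -> return 3
              f(x=3) -> return 2  (same call as traced above)
            -> return 5
            f(x=4) -> return 3  (same call as traced above)
          -> return 8
          f(x=5) -> return 5  (same call as traced above)
        -> return 13
        f(x=6) -> return 8  (same call as traced above)
      -> return 21
      f(x=7) -> return 13  (same call as traced above)
    -> return 34
    f(x=8) -> return 21  (same call as traced above)
  -> return 55
  f(x=9) -> return 34  (same call as traced above)
-> return 89

Final answer: 89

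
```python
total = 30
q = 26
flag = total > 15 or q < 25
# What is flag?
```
Trace:
  total=30
  total=30, q=26
  total=30, q=26, flag=True

Final answer: True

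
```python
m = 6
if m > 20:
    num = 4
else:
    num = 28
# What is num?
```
Trace:
  m=6
  m=6, num=28

Final answer: 28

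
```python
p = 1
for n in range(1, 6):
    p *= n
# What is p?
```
Trace:
  p=1
  p=1, n=1
  p=2, n=2
  p=6, n=3
  p=24, n=4
  p=120, n=5

Final answer: 120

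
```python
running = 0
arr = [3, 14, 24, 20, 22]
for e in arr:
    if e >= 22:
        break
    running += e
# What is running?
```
Trace:
  running=0
  running=3, e=3
  running=17, e=14
  running=17, e=24

Final answer: 17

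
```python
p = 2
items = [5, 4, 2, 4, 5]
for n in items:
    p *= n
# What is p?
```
Trace:
  p=2
  p=10, n=5
  p=40, n=4
  p=80, n=2
  p=320, n=4
  p=1600, n=5

Final answer: 1600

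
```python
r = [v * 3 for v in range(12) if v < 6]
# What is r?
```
Trace:
  v=0
  v=1
  v=2
  v=3
  v=4
  v=5
  v=6
  v=7
  v=8
  v=9
  v=10
  v=11
  r=[0, 3, 6, 9, 12, 15]

Final answer: [0, 3, 6, 9, 12, 15]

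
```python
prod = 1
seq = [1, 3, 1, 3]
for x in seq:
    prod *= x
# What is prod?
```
Trace:
  prod=1
  prod=1, x=1
  prod=3, x=3
  prod=3, x=1
  prod=9, x=3

Final answer: 9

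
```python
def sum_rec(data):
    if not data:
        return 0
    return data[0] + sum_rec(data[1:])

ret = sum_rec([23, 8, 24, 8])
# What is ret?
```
Call trace:
sum_rec(data=[23, 8, 24, 8])
  sum_rec(data=[8, 24, 8])
    sum_rec(data=[24, 8])
      sum_rec(data=[8])
        sum_rec(data=[])
        -> return 0
      -> return 8
    -> return 32
  -> return 40
-> return 63

Final answer: 63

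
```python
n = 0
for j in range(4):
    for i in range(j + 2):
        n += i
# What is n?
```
Trace:
  n=0
  n=0, j=0, i=0
  n=1, j=0, i=1
  n=1, j=1, i=0
  n=2, j=1, i=1
  n=4, j=1, i=2
  n=4, j=2, i=0
  n=5, j=2, i=1
  n=7, j=2, i=2
  n=10, j=2, i=3
  n=10, j=3, i=0
  n=11, j=3, i=1
  n=13, j=3, i=2
  n=16, j=3, i=3
  n=20, j=3, i=4

Final answer: 20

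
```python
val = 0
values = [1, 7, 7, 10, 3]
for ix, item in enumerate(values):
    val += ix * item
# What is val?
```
Trace:
  val=0
  val=0, ix=0, item=1
  val=7, ix=1, item=7
  val=21, ix=2, item=7
  val=51, ix=3, item=10
  val=63, ix=4, item=3

Final answer: 63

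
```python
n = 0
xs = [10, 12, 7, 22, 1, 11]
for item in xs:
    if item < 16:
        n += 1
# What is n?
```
Trace:
  n=0
  n=1, item=10
  n=2, item=12
  n=3, item=7
  n=3, item=22
  n=4, item=1
  n=5, item=11

Final answer: 5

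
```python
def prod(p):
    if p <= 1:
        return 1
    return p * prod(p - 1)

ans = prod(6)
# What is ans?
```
Call trace:
prod(p=6)
  prod(p=5)
    prod(p=4)
      prod(p=3)
        prod(p=2)
          prod(p=1)
          -> return 1
        -> return 2
      -> return 6
    -> return 24
  -> return 120
-> return 720

Final answer: 720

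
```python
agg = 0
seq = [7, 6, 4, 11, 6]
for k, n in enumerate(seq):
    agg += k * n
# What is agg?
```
Trace:
  agg=0
  agg=0, k=0, n=7
  agg=6, k=1, n=6
  agg=14, k=2, n=4
  agg=47, k=3, n=11
  agg=71, k=4, n=6

Final answer: 71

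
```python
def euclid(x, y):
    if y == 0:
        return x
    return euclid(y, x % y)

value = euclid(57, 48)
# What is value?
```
Call trace:
euclid(x=57, y=48)
  euclid(x=48, y=9)
    euclid(x=9, y=3)
      euclid(x=3, y=0)
      -> return 3
    -> return 3
  -> return 3
-> return 3

Final answer: 3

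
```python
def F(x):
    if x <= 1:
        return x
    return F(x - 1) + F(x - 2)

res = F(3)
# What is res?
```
Call trace:
F(x=3)
  F(x=2)
    F(x=1)
    -> return 1
    F(x=0)
    -> return 0
  -> return 1
  F(x=1)
  -> return 1
-> return 2

Final answer: 2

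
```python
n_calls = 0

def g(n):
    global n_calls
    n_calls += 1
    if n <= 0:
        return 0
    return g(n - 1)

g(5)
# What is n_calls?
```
Call trace:
g(n=5)
  g(n=4)
    g(n=3)
      g(n=2)
        g(n=1)
          g(n=0)
          -> return 0
        -> return 0
      -> return 0
    -> return 0
  -> return 0
-> return 0

n_calls is incremented once per call. g is entered once for each n = 5, 4, 3, 2, 1, 0 (the n <= 0 call returns without recursing), i.e. 5 + 1 calls.
n_calls = 6

Final answer: 6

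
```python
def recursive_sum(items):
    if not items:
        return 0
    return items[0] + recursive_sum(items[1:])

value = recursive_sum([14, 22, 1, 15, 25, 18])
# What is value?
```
Call trace:
recursive_sum(items=[14, 22, 1, 15, 25, 18])
  recursive_sum(items=[22, 1, 15, 25, 18])
    recursive_sum(items=[1, 15, 25, 18])
      recursive_sum(items=[15, 25, 18])
        recursive_sum(items=[25, 18])
          recursive_sum(items=[18])
            recursive_sum(items=[])
            -> return 0
          -> return 18
        -> return 43
      -> return 58
    -> return 59
  -> return 81
-> return 95

Final answer: 95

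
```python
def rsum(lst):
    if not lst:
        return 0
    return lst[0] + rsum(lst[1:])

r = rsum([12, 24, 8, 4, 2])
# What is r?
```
Call trace:
rsum(lst=[12, 24, 8, 4, 2])
  rsum(lst=[24, 8, 4, 2])
    rsum(lst=[8, 4, 2])
      rsum(lst=[4, 2])
        rsum(lst=[2])
          rsum(lst=[])
          -> return 0
        -> return 2
      -> return 6
    -> return 14
  -> return 38
-> return 50

Final answer: 50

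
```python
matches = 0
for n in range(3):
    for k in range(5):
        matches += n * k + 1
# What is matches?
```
Trace:
  matches=0
  matches=1, n=0, k=0
  matches=2, n=0, k=1
  matches=3, n=0, k=2
  matches=4, n=0, k=3
  matches=5, n=0, k=4
  matches=6, n=1, k=0
  matches=8, n=1, k=1
  matches=11, n=1, k=2
  matches=15, n=1, k=3
  matches=20, n=1, k=4
  matches=21, n=2, k=0
  matches=24, n=2, k=1
  matches=29, n=2, k=2
  matches=36, n=2, k=3
  matches=45, n=2, k=4

Final answer: 45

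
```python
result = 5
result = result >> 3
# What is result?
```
Trace:
  result=5
  result=0

Final answer: 0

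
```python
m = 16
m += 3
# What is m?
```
Trace:
  m=16
  m=19

Final answer: 19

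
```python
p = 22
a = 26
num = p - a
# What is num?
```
Trace:
  p=22
  p=22, a=26
  p=22, a=26, num=-4

Final answer: -4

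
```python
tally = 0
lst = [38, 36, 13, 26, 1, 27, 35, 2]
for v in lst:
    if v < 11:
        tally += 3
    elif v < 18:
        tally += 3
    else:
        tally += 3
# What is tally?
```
Trace:
  tally=0
  tally=3, v=38
  tally=6, v=36
  tally=9, v=13
  tally=12, v=26
  tally=15, v=1
  tally=18, v=27
  tally=21, v=35
  tally=24, v=2

Final answer: 24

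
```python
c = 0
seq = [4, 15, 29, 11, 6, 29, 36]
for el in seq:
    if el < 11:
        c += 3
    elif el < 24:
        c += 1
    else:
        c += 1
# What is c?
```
Trace:
  c=0
  c=3, el=4
  c=4, el=15
  c=5, el=29
  c=6, el=11
  c=9, el=6
  c=10, el=29
  c=11, el=36

Final answer: 11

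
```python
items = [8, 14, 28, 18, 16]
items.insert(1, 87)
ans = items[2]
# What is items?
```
Trace:
  items=[8, 14, 28, 18, 16]
  items=[8, 87, 14, 28, 18, 16]
  items=[8, 87, 14, 28, 18, 16], ans=14

Final answer: [8, 87, 14, 28, 18, 16]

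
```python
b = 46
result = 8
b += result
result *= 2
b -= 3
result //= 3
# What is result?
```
Trace:
  b=46
  b=46, result=8
  b=54, result=8
  b=54, result=16
  b=51, result=16
  b=51, result=5

Final answer: 5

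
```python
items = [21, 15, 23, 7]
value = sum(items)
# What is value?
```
Trace:
  items=[21, 15, 23, 7]
  items=[21, 15, 23, 7], value=66

Final answer: 66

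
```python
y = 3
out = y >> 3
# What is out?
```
Trace:
  y=3
  y=3, out=0

Final answer: 0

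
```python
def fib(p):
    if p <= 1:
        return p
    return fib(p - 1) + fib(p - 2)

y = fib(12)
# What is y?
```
Call trace (a repeated sub-call is expanded the first time; later identical calls just restate its return value):
fib(p=12)
  fib(p=11)
    fib(p=10)
      fib(p=9)
        fib(p=8)
          fib(p=7)
            fib(p=6)
              fib(p=5)
                fib(p=4)
                  fib(p=3)
                    fib(p=2)
                      fib(p=1)
                      -> return 1
                      fib(p=0)
                      -> return 0
                    -> return 1
                    fib(p=1)
                    -> return 1
                  -> return 2
                  fib(p=2) -> return 1  (same call as traced above)
                -> return 3
                fib(p=3) -> return 2  (same call as traced above)
              -> return 5
              fib(p=4) -> return 3  (same call as traced above)
            -> return 8
            fib(p=5) -> return 5  (same call as traced above)
          -> return 13
          fib(p=6) -> return 8  (same call as traced above)
        -> return 21
        fib(p=7) -> return 13  (same call as traced above)
      -> return 34
      fib(p=8) -> return 21  (same call as traced above)
    -> return 55
    fib(p=9) -> return 34  (same call as traced above)
  -> return 89
  fib(p=10) -> return 55  (same call as traced above)
-> return 144

Final answer: 144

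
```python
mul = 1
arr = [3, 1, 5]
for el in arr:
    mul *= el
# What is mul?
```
Trace:
  mul=1
  mul=3, el=3
  mul=3, el=1
  mul=15, el=5

Final answer: 15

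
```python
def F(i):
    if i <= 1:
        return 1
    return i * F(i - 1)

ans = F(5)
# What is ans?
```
Call trace:
F(i=5)
  F(i=4)
    F(i=3)
      F(i=2)
        F(i=1)
        -> return 1
      -> return 2
    -> return 6
  -> return 24
-> return 120

Final answer: 120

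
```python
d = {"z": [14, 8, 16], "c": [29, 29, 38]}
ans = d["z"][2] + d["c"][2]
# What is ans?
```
Trace:
  d={'z': [14, 8, 16], 'c': [29, 29, 38]}
  d={'z': [14, 8, 16], 'c': [29, 29, 38]}, ans=54

Final answer: 54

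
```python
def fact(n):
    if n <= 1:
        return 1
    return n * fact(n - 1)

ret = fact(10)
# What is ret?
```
Call trace:
fact(n=10)
  fact(n=9)
    fact(n=8)
      fact(n=7)
        fact(n=6)
          fact(n=5)
            fact(n=4)
              fact(n=3)
                fact(n=2)
                  fact(n=1)
                  -> return 1
                -> return 2
              -> return 6
            -> return 24
          -> return 120
        -> return 720
      -> return 5040
    -> return 40320
  -> return 362880
-> return 3628800

Final answer: 3628800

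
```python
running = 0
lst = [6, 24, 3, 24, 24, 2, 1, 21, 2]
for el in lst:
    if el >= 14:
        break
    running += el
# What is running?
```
Trace:
  running=0
  running=6, el=6
  running=6, el=24

Final answer: 6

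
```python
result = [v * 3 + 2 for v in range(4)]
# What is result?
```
Trace:
  v=0
  v=1
  v=2
  v=3
  result=[2, 5, 8, 11]

Final answer: [2, 5, 8, 11]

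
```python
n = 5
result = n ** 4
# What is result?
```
Trace:
  n=5
  n=5, result=625

Final answer: 625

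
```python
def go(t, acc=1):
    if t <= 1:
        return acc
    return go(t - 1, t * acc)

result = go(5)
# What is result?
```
Call trace:
go(t=5, acc=1)
  go(t=4, acc=5)
    go(t=3, acc=20)
      go(t=2, acc=60)
        go(t=1, acc=120)
        -> return 120
      -> return 120
    -> return 120
  -> return 120
-> return 120

Final answer: 120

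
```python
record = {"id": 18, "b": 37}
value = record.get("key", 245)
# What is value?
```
Trace:
  record={'id': 18, 'b': 37}
  record={'id': 18, 'b': 37}, value=245

Final answer: 245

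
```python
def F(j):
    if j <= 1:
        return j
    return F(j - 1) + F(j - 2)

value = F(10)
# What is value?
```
Call trace (a repeated sub-call is expanded the first time; later identical calls just restate its return value):
F(j=10)
  F(j=9)
    F(j=8)
      F(j=7)
        F(j=6)
          F(j=5)
            F(j=4)
              F(j=3)
                F(j=2)
                  F(j=1)
                  -> return 1
                  F(j=0)
                  -> return 0
                -> return 1
                F(j=1)
                -> return 1
              -> return 2
              F(j=2) -> return 1  (same call as traced above)
            -> return 3
            F(j=3) -> return 2  (same call as traced above)
          -> return 5
          F(j=4) -> return 3  (same call as traced above)
        -> return 8
        F(j=5) -> return 5  (same call as traced above)
      -> return 13
      F(j=6) -> return 8  (same call as traced above)
    -> return 21
    F(j=7) -> return 13  (same call as traced above)
  -> return 34
  F(j=8) -> return 21  (same call as traced above)
-> return 55

Final answer: 55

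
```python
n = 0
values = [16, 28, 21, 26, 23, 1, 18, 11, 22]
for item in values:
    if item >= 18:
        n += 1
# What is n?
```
Trace:
  n=0
  n=0, item=16
  n=1, item=28
  n=2, item=21
  n=3, item=26
  n=4, item=23
  n=4, item=1
  n=5, item=18
  n=5, item=11
  n=6, item=22

Final answer: 6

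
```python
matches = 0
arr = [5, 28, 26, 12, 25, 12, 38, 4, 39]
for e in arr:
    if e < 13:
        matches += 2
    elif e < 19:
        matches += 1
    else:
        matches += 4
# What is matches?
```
Trace:
  matches=0
  matches=2, e=5
  matches=6, e=28
  matches=10, e=26
  matches=12, e=12
  matches=16, e=25
  matches=18, e=12
  matches=22, e=38
  matches=24, e=4
  matches=28, e=39

Final answer: 28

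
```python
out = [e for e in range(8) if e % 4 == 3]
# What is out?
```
Trace:
  e=0
  e=1
  e=2
  e=3
  e=4
  e=5
  e=6
  e=7
  out=[3, 7]

Final answer: [3, 7]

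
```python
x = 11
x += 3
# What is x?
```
Trace:
  x=11
  x=14

Final answer: 14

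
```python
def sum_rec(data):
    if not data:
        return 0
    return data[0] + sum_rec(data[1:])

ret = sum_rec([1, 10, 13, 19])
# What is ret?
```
Call trace:
sum_rec(data=[1, 10, 13, 19])
  sum_rec(data=[10, 13, 19])
    sum_rec(data=[13, 19])
      sum_rec(data=[19])
        sum_rec(data=[])
        -> return 0
      -> return 19
    -> return 32
  -> return 42
-> return 43

Final answer: 43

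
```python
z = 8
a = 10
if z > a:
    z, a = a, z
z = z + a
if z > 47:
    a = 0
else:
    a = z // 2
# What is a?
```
Trace:
  z=8
  z=8, a=10
  z=8, a=10
  z=18, a=10
  z=18, a=9

Final answer: 9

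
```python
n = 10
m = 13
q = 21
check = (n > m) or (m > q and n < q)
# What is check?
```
Trace:
  n=10
  n=10, m=13
  n=10, m=13, q=21
  n=10, m=13, q=21, check=False

Final answer: False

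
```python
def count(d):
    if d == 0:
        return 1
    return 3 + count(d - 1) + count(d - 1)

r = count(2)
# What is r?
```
Call trace (a repeated sub-call is expanded the first time; later identical calls just restate its return value):
count(d=2)
  count(d=1)
    count(d=0)
    -> return 1
    count(d=0)
    -> return 1
  -> return 5
  count(d=1) -> return 5  (same call as traced above)
-> return 13

Final answer: 13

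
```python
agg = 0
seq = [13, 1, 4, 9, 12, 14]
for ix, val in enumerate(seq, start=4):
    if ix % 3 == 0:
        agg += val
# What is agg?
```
Trace:
  agg=0
  agg=0, ix=4, val=13
  agg=0, ix=5, val=1
  agg=4, ix=6, val=4
  agg=4, ix=7, val=9
  agg=4, ix=8, val=12
  agg=18, ix=9, val=14

Final answer: 18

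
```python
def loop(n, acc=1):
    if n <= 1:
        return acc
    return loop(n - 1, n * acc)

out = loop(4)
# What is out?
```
Call trace:
loop(n=4, acc=1)
  loop(n=3, acc=4)
    loop(n=2, acc=12)
      loop(n=1, acc=24)
      -> return 24
    -> return 24
  -> return 24
-> return 24

Final answer: 24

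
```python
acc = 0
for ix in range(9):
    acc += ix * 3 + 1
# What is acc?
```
Trace:
  acc=0
  acc=1, ix=0
  acc=5, ix=1
  acc=12, ix=2
  acc=22, ix=3
  acc=35, ix=4
  acc=51, ix=5
  acc=70, ix=6
  acc=92, ix=7
  acc=117, ix=8

Final answer: 117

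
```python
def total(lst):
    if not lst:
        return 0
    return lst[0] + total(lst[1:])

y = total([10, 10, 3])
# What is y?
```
Call trace:
total(lst=[10, 10, 3])
  total(lst=[10, 3])
    total(lst=[3])
      total(lst=[])
      -> return 0
    -> return 3
  -> return 13
-> return 23

Final answer: 23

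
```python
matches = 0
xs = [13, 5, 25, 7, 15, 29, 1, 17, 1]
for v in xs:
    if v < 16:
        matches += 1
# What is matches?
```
Trace:
  matches=0
  matches=1, v=13
  matches=2, v=5
  matches=2, v=25
  matches=3, v=7
  matches=4, v=15
  matches=4, v=29
  matches=5, v=1
  matches=5, v=17
  matches=6, v=1

Final answer: 6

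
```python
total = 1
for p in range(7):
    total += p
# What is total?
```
Trace:
  total=1
  total=1, p=0
  total=2, p=1
  total=4, p=2
  total=7, p=3
  total=11, p=4
  total=16, p=5
  total=22, p=6

Final answer: 22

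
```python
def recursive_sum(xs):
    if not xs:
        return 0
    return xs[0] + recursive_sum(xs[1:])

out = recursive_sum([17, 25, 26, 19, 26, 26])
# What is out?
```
Call trace:
recursive_sum(xs=[17, 25, 26, 19, 26, 26])
  recursive_sum(xs=[25, 26, 19, 26, 26])
    recursive_sum(xs=[26, 19, 26, 26])
      recursive_sum(xs=[19, 26, 26])
        recursive_sum(xs=[26, 26])
          recursive_sum(xs=[26])
            recursive_sum(xs=[])
            -> return 0
          -> return 26
        -> return 52
      -> return 71
    -> return 97
  -> return 122
-> return 139

Final answer: 139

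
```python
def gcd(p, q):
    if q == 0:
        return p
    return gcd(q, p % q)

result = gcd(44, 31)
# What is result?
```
Call trace:
gcd(p=44, q=31)
  gcd(p=31, q=13)
    gcd(p=13, q=5)
      gcd(p=5, q=3)
        gcd(p=3, q=2)
          gcd(p=2, q=1)
            gcd(p=1, q=0)
            -> return 1
          -> return 1
        -> return 1
      -> return 1
    -> return 1
  -> return 1
-> return 1

Final answer: 1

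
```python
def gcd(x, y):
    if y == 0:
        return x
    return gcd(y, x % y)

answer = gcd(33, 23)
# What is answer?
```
Call trace:
gcd(x=33, y=23)
  gcd(x=23, y=10)
    gcd(x=10, y=3)
      gcd(x=3, y=1)
        gcd(x=1, y=0)
        -> return 1
      -> return 1
    -> return 1
  -> return 1
-> return 1

Final answer: 1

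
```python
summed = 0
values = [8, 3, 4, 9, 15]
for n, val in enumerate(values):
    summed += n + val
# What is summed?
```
Trace:
  summed=0
  summed=8, n=0, val=8
  summed=12, n=1, val=3
  summed=18, n=2, val=4
  summed=30, n=3, val=9
  summed=49, n=4, val=15

Final answer: 49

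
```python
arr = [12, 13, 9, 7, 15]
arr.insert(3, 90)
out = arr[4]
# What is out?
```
Trace:
  arr=[12, 13, 9, 7, 15]
  arr=[12, 13, 9, 90, 7, 15]
  arr=[12, 13, 9, 90, 7, 15], out=7

Final answer: 7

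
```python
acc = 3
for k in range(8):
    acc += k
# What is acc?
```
Trace:
  acc=3
  acc=3, k=0
  acc=4, k=1
  acc=6, k=2
  acc=9, k=3
  acc=13, k=4
  acc=18, k=5
  acc=24, k=6
  acc=31, k=7

Final answer: 31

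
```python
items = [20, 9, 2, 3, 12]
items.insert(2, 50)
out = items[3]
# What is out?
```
Trace:
  items=[20, 9, 2, 3, 12]
  items=[20, 9, 50, 2, 3, 12]
  items=[20, 9, 50, 2, 3, 12], out=2

Final answer: 2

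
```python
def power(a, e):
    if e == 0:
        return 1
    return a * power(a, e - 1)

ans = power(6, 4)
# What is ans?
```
Call trace:
power(a=6, e=4)
  power(a=6, e=3)
    power(a=6, e=2)
      power(a=6, e=1)
        power(a=6, e=0)
        -> return 1
      -> return 6
    -> return 36
  -> return 216
-> return 1296

Final answer: 1296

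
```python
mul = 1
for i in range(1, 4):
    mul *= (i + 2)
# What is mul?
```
Trace:
  mul=1
  mul=3, i=1
  mul=12, i=2
  mul=60, i=3

Final answer: 60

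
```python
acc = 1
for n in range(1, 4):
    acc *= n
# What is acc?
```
Trace:
  acc=1
  acc=1, n=1
  acc=2, n=2
  acc=6, n=3

Final answer: 6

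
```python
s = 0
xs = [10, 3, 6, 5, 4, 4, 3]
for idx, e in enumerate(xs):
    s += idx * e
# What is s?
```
Trace:
  s=0
  s=0, idx=0, e=10
  s=3, idx=1, e=3
  s=15, idx=2, e=6
  s=30, idx=3, e=5
  s=46, idx=4, e=4
  s=66, idx=5, e=4
  s=84, idx=6, e=3

Final answer: 84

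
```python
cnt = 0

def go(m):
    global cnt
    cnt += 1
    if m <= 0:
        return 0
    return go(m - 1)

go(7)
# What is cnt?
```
Call trace:
go(m=7)
  go(m=6)
    go(m=5)
      go(m=4)
        go(m=3)
          go(m=2)
            go(m=1)
              go(m=0)
              -> return 0
            -> return 0
          -> return 0
        -> return 0
      -> return 0
    -> return 0
  -> return 0
-> return 0

cnt is incremented once per call. go is entered once for each m = 7, 6, 5, 4, 3, 2, 1, 0 (the m <= 0 call returns without recursing), i.e. 7 + 1 calls.
cnt = 8

Final answer: 8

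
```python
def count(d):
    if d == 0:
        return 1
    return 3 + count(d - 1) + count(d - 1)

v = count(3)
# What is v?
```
Call trace (a repeated sub-call is expanded the first time; later identical calls just restate its return value):
count(d=3)
  count(d=2)
    count(d=1)
      count(d=0)
      -> return 1
      count(d=0)
      -> return 1
    -> return 5
    count(d=1) -> return 5  (same call as traced above)
  -> return 13
  count(d=2) -> return 13  (same call as traced above)
-> return 29

Final answer: 29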